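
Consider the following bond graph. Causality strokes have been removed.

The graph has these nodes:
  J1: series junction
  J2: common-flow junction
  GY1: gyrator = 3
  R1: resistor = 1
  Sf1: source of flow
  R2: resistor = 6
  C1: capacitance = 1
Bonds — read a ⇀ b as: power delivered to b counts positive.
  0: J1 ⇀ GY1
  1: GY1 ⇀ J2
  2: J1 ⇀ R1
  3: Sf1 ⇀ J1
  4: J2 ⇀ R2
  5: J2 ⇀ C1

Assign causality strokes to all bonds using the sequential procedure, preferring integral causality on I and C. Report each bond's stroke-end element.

#3 |Sf1  (Sf1 fixes flow; stroke at Sf1)
#0 |J1  (J1: bond 3 brought flow, rest push out)
#2 |J1  (1-jn J1 has f-setter on 3)
#1 |J2  (through GY1, causality inverts; strokes same side of GY1)
#5 |J2  (C1 integral (e out))
#4 |R2  (J2: last free bond brings flow in)

b0 stroke at J1
b1 stroke at J2
b2 stroke at J1
b3 stroke at Sf1
b4 stroke at R2
b5 stroke at J2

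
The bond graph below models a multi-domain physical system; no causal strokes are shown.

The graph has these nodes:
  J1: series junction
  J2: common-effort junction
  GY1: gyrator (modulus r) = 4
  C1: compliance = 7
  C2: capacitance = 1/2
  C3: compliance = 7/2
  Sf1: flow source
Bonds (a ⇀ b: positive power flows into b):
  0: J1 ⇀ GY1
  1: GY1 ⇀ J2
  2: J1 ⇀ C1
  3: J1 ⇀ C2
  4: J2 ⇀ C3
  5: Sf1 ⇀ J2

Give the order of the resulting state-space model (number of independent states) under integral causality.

3  (C1, C2, C3 all integral)

β5 stroke→Sf1  (Sf1 (Sf) sets flow on bond)
β2 stroke→J1  (C1 integral (e out))
β3 stroke→J1  (prefer integral on C2)
β0 stroke→GY1  (J1: last free bond brings flow in)
β1 stroke→GY1  (GY1 both-in/both-out from 0)
β4 stroke→J2  (J2: last free bond brings effort in)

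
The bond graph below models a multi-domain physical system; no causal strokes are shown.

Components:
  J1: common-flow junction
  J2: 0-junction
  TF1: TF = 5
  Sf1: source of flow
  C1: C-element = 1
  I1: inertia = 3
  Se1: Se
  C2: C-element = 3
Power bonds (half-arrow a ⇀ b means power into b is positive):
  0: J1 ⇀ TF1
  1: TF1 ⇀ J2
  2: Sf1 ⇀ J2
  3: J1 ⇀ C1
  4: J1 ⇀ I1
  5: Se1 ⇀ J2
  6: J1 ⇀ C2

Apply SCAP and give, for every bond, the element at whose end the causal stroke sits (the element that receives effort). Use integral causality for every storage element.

bond 0 stroke→J1
bond 1 stroke→TF1
bond 2 stroke→Sf1
bond 3 stroke→J1
bond 4 stroke→I1
bond 5 stroke→J2
bond 6 stroke→J1

β2 stroke at Sf1  (Sf1 (Sf) sets flow on bond)
β5 stroke at J2  (Se1: effort source, stroke at far end)
β1 stroke at TF1  (0-jn J2 has e-setter on 5)
β0 stroke at J1  (TF TF1: opposite of bond 1)
β3 stroke at J1  (C1: C, integral causality)
β4 stroke at I1  (I1 outputs flow p/I1)
β6 stroke at J1  (common-f at J1 fixed by 4)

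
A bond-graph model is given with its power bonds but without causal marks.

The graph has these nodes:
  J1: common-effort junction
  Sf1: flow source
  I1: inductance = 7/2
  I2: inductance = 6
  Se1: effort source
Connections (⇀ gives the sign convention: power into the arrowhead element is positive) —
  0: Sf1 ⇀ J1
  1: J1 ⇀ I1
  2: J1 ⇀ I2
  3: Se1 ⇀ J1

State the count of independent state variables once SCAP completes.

2  (I1, I2 all integral)

#0 |Sf1  (Sf1 fixes flow; stroke at Sf1)
#3 |J1  (source Se1 imposes e)
#1 |I1  (J1: bond 3 brought effort, rest push out)
#2 |I2  (J1 effort already set via bond 3)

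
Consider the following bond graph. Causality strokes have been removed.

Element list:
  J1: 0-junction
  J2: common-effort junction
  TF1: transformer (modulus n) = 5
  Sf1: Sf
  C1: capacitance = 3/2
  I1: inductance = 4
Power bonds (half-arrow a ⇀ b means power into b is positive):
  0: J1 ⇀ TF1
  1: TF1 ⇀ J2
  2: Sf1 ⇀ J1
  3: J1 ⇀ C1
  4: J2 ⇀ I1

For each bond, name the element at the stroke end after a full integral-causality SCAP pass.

β0 stroke→TF1
β1 stroke→J2
β2 stroke→Sf1
β3 stroke→J1
β4 stroke→I1

b2 stroke at Sf1  (Sf1 fixes flow; stroke at Sf1)
b3 stroke at J1  (prefer integral on C1)
b0 stroke at TF1  (0-jn J1 has e-setter on 3)
b1 stroke at J2  (TF1: transformer flips bond 0)
b4 stroke at I1  (common-e at J2 fixed by 1)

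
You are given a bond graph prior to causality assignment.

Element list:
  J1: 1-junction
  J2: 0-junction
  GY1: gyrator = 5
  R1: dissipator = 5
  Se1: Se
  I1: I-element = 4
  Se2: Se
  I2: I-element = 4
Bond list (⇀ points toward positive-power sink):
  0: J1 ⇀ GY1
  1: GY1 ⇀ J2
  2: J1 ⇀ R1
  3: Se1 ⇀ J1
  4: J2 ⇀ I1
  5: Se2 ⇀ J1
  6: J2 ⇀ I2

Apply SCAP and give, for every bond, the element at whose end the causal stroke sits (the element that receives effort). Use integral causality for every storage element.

b0 stroke→J1
b1 stroke→J2
b2 stroke→R1
b3 stroke→J1
b4 stroke→I1
b5 stroke→J1
b6 stroke→I2

b3 →J1  (Se1 (Se) sets effort on bond)
b5 →J1  (Se2 fixes effort; stroke away)
b4 →I1  (prefer integral on I1)
b6 →I2  (I2: I, integral causality)
b1 →J2  (only one effort-in slot at J2)
b0 →J1  (GY1: gyrator matches bond 1)
b2 →R1  (only one flow-in slot at J1)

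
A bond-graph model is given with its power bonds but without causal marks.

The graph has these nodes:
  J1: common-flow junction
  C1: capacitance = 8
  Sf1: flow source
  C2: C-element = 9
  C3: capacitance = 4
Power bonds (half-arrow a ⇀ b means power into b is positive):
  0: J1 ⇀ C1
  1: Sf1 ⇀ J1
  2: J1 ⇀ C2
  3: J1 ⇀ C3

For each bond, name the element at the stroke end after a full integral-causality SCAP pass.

b1 |Sf1  (Sf1: flow source, stroke at near end)
b0 |J1  (common-f at J1 fixed by 1)
b2 |J1  (J1: bond 1 brought flow, rest push out)
b3 |J1  (J1: bond 1 brought flow, rest push out)

bond 0 →J1
bond 1 →Sf1
bond 2 →J1
bond 3 →J1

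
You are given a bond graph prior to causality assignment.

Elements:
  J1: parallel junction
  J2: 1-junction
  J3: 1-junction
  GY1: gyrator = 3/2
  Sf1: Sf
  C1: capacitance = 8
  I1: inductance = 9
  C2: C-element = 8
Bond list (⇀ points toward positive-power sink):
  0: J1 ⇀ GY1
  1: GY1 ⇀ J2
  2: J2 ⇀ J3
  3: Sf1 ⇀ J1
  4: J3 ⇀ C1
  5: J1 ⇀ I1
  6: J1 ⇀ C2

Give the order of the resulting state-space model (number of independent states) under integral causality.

3  (C1, C2, I1 all integral)

#3 |Sf1  (Sf1 (Sf) sets flow on bond)
#4 |J3  (C1 integral (e out))
#2 |J2  (only one flow-in slot at J3)
#1 |GY1  (J2 needs exactly one f-in)
#0 |GY1  (GY1: gyrator matches bond 1)
#5 |I1  (I1 integral (f out))
#6 |J1  (closing 0-jn rule on J1)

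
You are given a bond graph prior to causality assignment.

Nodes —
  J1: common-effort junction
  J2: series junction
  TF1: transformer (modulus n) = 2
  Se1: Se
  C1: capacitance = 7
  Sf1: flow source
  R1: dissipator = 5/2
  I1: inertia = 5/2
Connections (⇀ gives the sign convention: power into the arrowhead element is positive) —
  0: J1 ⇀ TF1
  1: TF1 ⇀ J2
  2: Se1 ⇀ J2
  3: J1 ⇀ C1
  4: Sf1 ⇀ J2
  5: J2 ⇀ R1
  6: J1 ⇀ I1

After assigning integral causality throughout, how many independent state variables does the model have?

#2 stroke at J2  (Se1: effort source, stroke at far end)
#4 stroke at Sf1  (source Sf1 imposes f)
#1 stroke at J2  (J2 flow already set via bond 4)
#5 stroke at J2  (common-f at J2 fixed by 4)
#0 stroke at TF1  (TF TF1: opposite of bond 1)
#3 stroke at J1  (C1 integral (e out))
#6 stroke at I1  (J1 effort already set via bond 3)

2  (C1, I1 all integral)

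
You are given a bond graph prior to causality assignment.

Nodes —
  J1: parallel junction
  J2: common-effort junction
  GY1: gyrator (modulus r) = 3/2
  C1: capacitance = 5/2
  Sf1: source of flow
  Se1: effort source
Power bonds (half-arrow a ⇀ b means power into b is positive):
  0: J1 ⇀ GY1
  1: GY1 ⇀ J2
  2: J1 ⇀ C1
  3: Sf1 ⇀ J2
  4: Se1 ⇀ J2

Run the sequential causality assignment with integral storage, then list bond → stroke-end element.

bond 0 stroke at GY1
bond 1 stroke at GY1
bond 2 stroke at J1
bond 3 stroke at Sf1
bond 4 stroke at J2

b3 stroke→Sf1  (source Sf1 imposes f)
b4 stroke→J2  (source Se1 imposes e)
b1 stroke→GY1  (common-e at J2 fixed by 4)
b0 stroke→GY1  (through GY1, causality inverts; strokes same side of GY1)
b2 stroke→J1  (J1 needs exactly one e-in)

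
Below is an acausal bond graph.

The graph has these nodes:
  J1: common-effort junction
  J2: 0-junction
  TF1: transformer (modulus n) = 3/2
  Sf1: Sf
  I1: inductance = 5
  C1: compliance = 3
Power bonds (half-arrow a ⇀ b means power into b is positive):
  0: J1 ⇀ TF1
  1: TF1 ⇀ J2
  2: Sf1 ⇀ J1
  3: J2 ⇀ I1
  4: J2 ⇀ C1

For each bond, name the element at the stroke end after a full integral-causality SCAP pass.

#0 stroke at J1
#1 stroke at TF1
#2 stroke at Sf1
#3 stroke at I1
#4 stroke at J2

bond 2 →Sf1  (source Sf1 imposes f)
bond 0 →J1  (J1 needs exactly one e-in)
bond 1 →TF1  (TF1: transformer flips bond 0)
bond 3 →I1  (I1 outputs flow p/I1)
bond 4 →J2  (J2: last free bond brings effort in)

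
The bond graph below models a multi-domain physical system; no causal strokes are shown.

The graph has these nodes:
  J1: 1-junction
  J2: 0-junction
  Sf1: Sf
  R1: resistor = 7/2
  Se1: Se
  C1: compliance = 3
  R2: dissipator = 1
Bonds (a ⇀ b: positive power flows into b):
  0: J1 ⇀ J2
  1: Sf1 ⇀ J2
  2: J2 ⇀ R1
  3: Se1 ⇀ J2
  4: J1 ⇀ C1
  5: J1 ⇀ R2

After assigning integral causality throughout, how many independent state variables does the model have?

1  (C1 all integral)

#1 |Sf1  (Sf1 (Sf) sets flow on bond)
#3 |J2  (source Se1 imposes e)
#0 |J1  (common-e at J2 fixed by 3)
#2 |R1  (common-e at J2 fixed by 3)
#4 |J1  (C1 integral (e out))
#5 |R2  (closing 1-jn rule on J1)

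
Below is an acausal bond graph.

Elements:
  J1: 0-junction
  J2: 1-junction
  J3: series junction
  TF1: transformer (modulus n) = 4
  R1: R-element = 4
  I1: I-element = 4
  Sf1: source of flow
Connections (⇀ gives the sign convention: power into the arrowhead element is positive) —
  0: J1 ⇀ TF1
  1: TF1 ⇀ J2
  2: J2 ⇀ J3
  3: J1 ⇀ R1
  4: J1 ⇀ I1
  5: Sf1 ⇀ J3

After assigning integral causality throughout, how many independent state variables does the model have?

1  (I1 all integral)

b5 →Sf1  (Sf1: flow source, stroke at near end)
b2 →J3  (J3: bond 5 brought flow, rest push out)
b1 →J2  (common-f at J2 fixed by 2)
b0 →TF1  (TF1 one-in-one-out from 1)
b4 →I1  (I1: I, integral causality)
b3 →J1  (only one effort-in slot at J1)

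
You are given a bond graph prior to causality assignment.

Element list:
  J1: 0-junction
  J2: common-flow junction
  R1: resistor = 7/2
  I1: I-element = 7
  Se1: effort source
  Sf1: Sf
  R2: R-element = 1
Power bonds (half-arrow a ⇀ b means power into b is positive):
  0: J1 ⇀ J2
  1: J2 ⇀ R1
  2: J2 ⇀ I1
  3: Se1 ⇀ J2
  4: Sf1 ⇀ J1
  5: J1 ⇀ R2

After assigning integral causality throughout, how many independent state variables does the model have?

bond 3 stroke→J2  (Se1 fixes effort; stroke away)
bond 4 stroke→Sf1  (Sf1: flow source, stroke at near end)
bond 2 stroke→I1  (I1: I, integral causality)
bond 0 stroke→J2  (J2 flow already set via bond 2)
bond 1 stroke→J2  (J2: bond 2 brought flow, rest push out)
bond 5 stroke→J1  (J1: last free bond brings effort in)

1  (I1 all integral)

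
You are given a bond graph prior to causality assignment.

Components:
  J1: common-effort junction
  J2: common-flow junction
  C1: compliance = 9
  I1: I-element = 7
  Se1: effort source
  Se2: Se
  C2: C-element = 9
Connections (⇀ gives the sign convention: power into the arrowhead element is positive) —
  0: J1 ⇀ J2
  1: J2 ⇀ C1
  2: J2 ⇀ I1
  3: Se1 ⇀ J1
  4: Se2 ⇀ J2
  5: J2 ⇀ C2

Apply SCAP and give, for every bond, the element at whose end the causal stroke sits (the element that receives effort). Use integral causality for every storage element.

#3 |J1  (Se1 fixes effort; stroke away)
#4 |J2  (source Se2 imposes e)
#0 |J2  (J1: bond 3 brought effort, rest push out)
#1 |J2  (C1 outputs effort q/C1)
#2 |I1  (prefer integral on I1)
#5 |J2  (J2: bond 2 brought flow, rest push out)

b0 stroke→J2
b1 stroke→J2
b2 stroke→I1
b3 stroke→J1
b4 stroke→J2
b5 stroke→J2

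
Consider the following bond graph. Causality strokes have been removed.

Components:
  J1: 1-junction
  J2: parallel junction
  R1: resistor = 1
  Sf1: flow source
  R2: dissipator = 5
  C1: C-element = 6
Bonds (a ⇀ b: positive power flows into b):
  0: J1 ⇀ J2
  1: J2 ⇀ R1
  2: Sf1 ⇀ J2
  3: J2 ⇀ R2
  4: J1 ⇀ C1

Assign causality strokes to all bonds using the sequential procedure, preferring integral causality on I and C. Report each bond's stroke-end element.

b0 stroke at J2
b1 stroke at R1
b2 stroke at Sf1
b3 stroke at R2
b4 stroke at J1

bond 2 stroke→Sf1  (Sf1: flow source, stroke at near end)
bond 4 stroke→J1  (prefer integral on C1)
bond 0 stroke→J2  (closing 1-jn rule on J1)
bond 1 stroke→R1  (0-jn J2 has e-setter on 0)
bond 3 stroke→R2  (J2 effort already set via bond 0)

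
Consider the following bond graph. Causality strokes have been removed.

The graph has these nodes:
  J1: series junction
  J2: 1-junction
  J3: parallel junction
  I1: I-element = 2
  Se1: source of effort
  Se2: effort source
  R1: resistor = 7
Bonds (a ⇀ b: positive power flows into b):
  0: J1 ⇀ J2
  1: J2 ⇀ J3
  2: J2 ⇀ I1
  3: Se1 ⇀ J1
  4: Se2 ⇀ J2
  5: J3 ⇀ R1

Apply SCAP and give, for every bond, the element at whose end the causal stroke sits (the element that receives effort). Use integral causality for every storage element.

b3 stroke at J1  (source Se1 imposes e)
b4 stroke at J2  (Se2 fixes effort; stroke away)
b0 stroke at J2  (only one flow-in slot at J1)
b2 stroke at I1  (I1: I, integral causality)
b1 stroke at J2  (J2 flow already set via bond 2)
b5 stroke at J3  (only one effort-in slot at J3)

bond 0 stroke at J2
bond 1 stroke at J2
bond 2 stroke at I1
bond 3 stroke at J1
bond 4 stroke at J2
bond 5 stroke at J3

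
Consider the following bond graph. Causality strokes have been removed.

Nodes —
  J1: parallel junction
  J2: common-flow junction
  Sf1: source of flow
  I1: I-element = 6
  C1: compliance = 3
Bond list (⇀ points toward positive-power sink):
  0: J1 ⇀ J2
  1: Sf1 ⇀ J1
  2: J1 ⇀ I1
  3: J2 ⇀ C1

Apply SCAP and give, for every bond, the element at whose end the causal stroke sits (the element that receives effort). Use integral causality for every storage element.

#0 →J1
#1 →Sf1
#2 →I1
#3 →J2

b1 stroke at Sf1  (source Sf1 imposes f)
b2 stroke at I1  (I1 outputs flow p/I1)
b0 stroke at J1  (closing 0-jn rule on J1)
b3 stroke at J2  (1-jn J2 has f-setter on 0)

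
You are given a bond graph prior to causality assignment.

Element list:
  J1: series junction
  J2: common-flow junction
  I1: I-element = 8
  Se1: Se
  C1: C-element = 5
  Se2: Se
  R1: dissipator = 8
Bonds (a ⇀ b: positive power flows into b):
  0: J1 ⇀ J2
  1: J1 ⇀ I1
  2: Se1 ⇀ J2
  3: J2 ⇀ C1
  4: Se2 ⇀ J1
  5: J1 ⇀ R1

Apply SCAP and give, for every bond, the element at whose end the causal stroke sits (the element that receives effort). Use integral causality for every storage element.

β0 stroke→J1
β1 stroke→I1
β2 stroke→J2
β3 stroke→J2
β4 stroke→J1
β5 stroke→J1

#2 stroke at J2  (source Se1 imposes e)
#4 stroke at J1  (Se2 fixes effort; stroke away)
#1 stroke at I1  (I1 outputs flow p/I1)
#0 stroke at J1  (J1: bond 1 brought flow, rest push out)
#5 stroke at J1  (J1 flow already set via bond 1)
#3 stroke at J2  (1-jn J2 has f-setter on 0)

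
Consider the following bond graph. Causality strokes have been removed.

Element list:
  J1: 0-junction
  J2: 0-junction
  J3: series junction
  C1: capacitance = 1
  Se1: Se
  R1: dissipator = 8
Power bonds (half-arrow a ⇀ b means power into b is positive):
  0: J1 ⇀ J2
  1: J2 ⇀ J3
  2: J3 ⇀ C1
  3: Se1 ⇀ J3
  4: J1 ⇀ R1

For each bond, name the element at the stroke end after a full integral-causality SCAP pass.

β0 stroke at J1
β1 stroke at J2
β2 stroke at J3
β3 stroke at J3
β4 stroke at R1

β3 →J3  (Se1 fixes effort; stroke away)
β2 →J3  (C1 integral (e out))
β1 →J2  (only one flow-in slot at J3)
β0 →J1  (0-jn J2 has e-setter on 1)
β4 →R1  (J1 effort already set via bond 0)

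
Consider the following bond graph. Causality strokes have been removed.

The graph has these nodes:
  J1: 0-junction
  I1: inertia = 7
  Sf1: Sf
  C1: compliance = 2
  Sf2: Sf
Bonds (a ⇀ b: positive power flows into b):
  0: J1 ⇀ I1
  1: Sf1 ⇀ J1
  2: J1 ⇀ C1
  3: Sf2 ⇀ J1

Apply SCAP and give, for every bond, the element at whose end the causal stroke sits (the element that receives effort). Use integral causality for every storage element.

b0 stroke at I1
b1 stroke at Sf1
b2 stroke at J1
b3 stroke at Sf2

b1 stroke at Sf1  (Sf1 fixes flow; stroke at Sf1)
b3 stroke at Sf2  (Sf2 fixes flow; stroke at Sf2)
b0 stroke at I1  (prefer integral on I1)
b2 stroke at J1  (J1 needs exactly one e-in)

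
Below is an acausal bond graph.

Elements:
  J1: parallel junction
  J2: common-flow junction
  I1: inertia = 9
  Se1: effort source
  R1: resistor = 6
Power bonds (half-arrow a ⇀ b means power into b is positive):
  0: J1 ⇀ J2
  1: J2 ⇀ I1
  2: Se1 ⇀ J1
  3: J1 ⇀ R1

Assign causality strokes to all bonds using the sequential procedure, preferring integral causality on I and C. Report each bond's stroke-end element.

bond 2 stroke→J1  (source Se1 imposes e)
bond 0 stroke→J2  (J1: bond 2 brought effort, rest push out)
bond 3 stroke→R1  (0-jn J1 has e-setter on 2)
bond 1 stroke→I1  (J2 needs exactly one f-in)

b0 |J2
b1 |I1
b2 |J1
b3 |R1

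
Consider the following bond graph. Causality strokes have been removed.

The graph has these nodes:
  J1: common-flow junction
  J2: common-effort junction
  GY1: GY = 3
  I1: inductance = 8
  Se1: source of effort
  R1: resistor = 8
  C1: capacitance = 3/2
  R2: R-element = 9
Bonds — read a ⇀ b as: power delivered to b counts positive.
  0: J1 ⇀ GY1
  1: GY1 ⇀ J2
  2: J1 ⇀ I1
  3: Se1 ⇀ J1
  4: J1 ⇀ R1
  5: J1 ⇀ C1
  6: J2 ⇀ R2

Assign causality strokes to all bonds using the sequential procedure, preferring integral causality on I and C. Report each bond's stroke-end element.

bond 0 stroke→J1
bond 1 stroke→J2
bond 2 stroke→I1
bond 3 stroke→J1
bond 4 stroke→J1
bond 5 stroke→J1
bond 6 stroke→R2

β3 stroke at J1  (Se1 (Se) sets effort on bond)
β2 stroke at I1  (prefer integral on I1)
β0 stroke at J1  (J1: bond 2 brought flow, rest push out)
β4 stroke at J1  (J1 flow already set via bond 2)
β5 stroke at J1  (common-f at J1 fixed by 2)
β1 stroke at J2  (GY1: gyrator matches bond 0)
β6 stroke at R2  (common-e at J2 fixed by 1)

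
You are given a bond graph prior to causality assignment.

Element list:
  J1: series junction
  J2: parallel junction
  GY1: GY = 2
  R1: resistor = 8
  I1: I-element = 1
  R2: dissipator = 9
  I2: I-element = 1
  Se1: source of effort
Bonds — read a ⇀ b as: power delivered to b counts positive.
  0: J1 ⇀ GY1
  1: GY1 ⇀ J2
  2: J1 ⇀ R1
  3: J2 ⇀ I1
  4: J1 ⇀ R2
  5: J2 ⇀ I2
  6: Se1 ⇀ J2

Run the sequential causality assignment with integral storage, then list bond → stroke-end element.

b6 |J2  (Se1 fixes effort; stroke away)
b1 |GY1  (0-jn J2 has e-setter on 6)
b3 |I1  (0-jn J2 has e-setter on 6)
b5 |I2  (J2 effort already set via bond 6)
b0 |GY1  (through GY1, causality inverts; strokes same side of GY1)
b2 |J1  (common-f at J1 fixed by 0)
b4 |J1  (J1: bond 0 brought flow, rest push out)

#0 |GY1
#1 |GY1
#2 |J1
#3 |I1
#4 |J1
#5 |I2
#6 |J2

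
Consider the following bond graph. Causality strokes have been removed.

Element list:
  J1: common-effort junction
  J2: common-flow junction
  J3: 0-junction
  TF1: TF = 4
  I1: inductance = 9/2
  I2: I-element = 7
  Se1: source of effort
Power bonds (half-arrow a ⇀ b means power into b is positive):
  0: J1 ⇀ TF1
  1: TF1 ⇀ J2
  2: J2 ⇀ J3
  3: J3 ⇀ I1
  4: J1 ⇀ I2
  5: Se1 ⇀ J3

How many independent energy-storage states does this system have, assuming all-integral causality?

bond 5 |J3  (Se1: effort source, stroke at far end)
bond 2 |J2  (common-e at J3 fixed by 5)
bond 3 |I1  (J3 effort already set via bond 5)
bond 1 |TF1  (closing 1-jn rule on J2)
bond 0 |J1  (through TF1, causality passes straight; one stroke at TF1)
bond 4 |I2  (J1: bond 0 brought effort, rest push out)

2  (I1, I2 all integral)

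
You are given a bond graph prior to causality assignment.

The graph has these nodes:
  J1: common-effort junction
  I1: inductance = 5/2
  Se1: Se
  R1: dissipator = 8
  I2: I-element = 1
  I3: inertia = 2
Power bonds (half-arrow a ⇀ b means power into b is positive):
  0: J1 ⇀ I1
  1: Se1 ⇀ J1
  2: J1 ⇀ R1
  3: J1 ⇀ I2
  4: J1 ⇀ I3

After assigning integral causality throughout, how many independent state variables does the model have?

β1 stroke at J1  (Se1 fixes effort; stroke away)
β0 stroke at I1  (J1 effort already set via bond 1)
β2 stroke at R1  (J1 effort already set via bond 1)
β3 stroke at I2  (J1: bond 1 brought effort, rest push out)
β4 stroke at I3  (common-e at J1 fixed by 1)

3  (I1, I2, I3 all integral)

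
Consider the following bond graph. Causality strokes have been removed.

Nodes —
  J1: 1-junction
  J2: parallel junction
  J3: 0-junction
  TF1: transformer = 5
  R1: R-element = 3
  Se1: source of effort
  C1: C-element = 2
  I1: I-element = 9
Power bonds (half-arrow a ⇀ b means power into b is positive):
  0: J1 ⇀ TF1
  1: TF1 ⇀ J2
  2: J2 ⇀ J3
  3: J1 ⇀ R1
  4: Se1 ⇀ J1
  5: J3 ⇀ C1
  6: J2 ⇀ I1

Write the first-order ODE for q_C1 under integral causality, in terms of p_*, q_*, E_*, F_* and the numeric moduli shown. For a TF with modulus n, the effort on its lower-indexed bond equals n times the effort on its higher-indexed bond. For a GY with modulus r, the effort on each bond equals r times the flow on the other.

dq_C1/dt = 5*E_Se1/3 - p_I1/9 - 25*q_C1/6

β4 →J1  (Se1 (Se) sets effort on bond)
β5 →J3  (prefer integral on C1)
β2 →J2  (common-e at J3 fixed by 5)
β1 →TF1  (0-jn J2 has e-setter on 2)
β6 →I1  (J2: bond 2 brought effort, rest push out)
β0 →J1  (TF TF1: opposite of bond 1)
β3 →R1  (only one flow-in slot at J1)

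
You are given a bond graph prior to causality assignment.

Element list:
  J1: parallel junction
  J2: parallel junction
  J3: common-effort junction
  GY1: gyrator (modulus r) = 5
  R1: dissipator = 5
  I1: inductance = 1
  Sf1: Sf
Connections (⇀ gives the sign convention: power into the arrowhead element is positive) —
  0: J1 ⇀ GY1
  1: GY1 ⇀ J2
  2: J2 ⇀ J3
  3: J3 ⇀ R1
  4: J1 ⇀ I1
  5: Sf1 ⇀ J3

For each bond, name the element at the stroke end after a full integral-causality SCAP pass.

b0 stroke at J1
b1 stroke at J2
b2 stroke at J3
b3 stroke at R1
b4 stroke at I1
b5 stroke at Sf1

#5 stroke at Sf1  (Sf1 fixes flow; stroke at Sf1)
#4 stroke at I1  (I1 integral (f out))
#0 stroke at J1  (closing 0-jn rule on J1)
#1 stroke at J2  (GY GY1: same side as bond 0)
#2 stroke at J3  (0-jn J2 has e-setter on 1)
#3 stroke at R1  (J3: bond 2 brought effort, rest push out)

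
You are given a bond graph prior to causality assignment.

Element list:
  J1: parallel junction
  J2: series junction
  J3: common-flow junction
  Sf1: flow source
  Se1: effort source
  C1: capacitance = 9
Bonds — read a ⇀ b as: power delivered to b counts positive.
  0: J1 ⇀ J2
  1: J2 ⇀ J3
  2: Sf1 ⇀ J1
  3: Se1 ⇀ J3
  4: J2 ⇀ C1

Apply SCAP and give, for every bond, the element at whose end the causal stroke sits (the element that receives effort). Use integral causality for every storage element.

#2 →Sf1  (Sf1: flow source, stroke at near end)
#3 →J3  (Se1 fixes effort; stroke away)
#0 →J1  (closing 0-jn rule on J1)
#1 →J2  (J2: bond 0 brought flow, rest push out)
#4 →J2  (1-jn J2 has f-setter on 0)

bond 0 stroke at J1
bond 1 stroke at J2
bond 2 stroke at Sf1
bond 3 stroke at J3
bond 4 stroke at J2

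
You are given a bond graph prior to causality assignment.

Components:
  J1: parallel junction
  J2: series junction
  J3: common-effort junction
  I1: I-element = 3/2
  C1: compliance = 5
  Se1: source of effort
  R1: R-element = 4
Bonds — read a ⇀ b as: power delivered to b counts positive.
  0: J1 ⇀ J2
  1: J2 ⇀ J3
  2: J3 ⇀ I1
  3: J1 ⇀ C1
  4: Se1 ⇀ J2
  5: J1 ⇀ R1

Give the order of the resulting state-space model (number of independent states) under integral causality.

2  (C1, I1 all integral)

#4 |J2  (Se1 fixes effort; stroke away)
#2 |I1  (prefer integral on I1)
#1 |J3  (only one effort-in slot at J3)
#0 |J2  (1-jn J2 has f-setter on 1)
#3 |J1  (C1 outputs effort q/C1)
#5 |R1  (0-jn J1 has e-setter on 3)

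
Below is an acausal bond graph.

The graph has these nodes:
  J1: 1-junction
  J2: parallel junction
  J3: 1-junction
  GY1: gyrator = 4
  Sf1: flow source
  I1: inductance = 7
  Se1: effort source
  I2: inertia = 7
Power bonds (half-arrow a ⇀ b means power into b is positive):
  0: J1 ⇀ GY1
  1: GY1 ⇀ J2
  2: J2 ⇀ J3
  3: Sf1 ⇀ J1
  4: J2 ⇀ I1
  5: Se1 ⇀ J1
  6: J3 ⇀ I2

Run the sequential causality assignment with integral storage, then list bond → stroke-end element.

bond 3 stroke→Sf1  (Sf1 (Sf) sets flow on bond)
bond 5 stroke→J1  (source Se1 imposes e)
bond 0 stroke→J1  (common-f at J1 fixed by 3)
bond 1 stroke→J2  (GY1 both-in/both-out from 0)
bond 2 stroke→J3  (J2 effort already set via bond 1)
bond 4 stroke→I1  (J2: bond 1 brought effort, rest push out)
bond 6 stroke→I2  (only one flow-in slot at J3)

#0 stroke→J1
#1 stroke→J2
#2 stroke→J3
#3 stroke→Sf1
#4 stroke→I1
#5 stroke→J1
#6 stroke→I2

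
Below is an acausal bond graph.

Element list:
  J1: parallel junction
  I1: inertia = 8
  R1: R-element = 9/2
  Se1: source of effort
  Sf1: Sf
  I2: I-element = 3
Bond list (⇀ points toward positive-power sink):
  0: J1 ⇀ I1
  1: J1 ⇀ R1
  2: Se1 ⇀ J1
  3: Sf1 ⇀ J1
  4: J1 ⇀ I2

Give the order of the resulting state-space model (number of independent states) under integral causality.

2  (I1, I2 all integral)

β2 →J1  (Se1: effort source, stroke at far end)
β3 →Sf1  (Sf1: flow source, stroke at near end)
β0 →I1  (0-jn J1 has e-setter on 2)
β1 →R1  (0-jn J1 has e-setter on 2)
β4 →I2  (J1: bond 2 brought effort, rest push out)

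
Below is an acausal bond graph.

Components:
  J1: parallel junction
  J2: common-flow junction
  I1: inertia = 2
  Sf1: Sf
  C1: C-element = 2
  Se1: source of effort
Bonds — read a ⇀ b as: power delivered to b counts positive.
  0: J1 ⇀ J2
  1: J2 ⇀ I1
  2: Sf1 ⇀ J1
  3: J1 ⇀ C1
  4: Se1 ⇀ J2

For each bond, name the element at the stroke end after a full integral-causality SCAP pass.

bond 2 stroke→Sf1  (Sf1 (Sf) sets flow on bond)
bond 4 stroke→J2  (source Se1 imposes e)
bond 1 stroke→I1  (I1 integral (f out))
bond 0 stroke→J2  (J2 flow already set via bond 1)
bond 3 stroke→J1  (closing 0-jn rule on J1)

β0 |J2
β1 |I1
β2 |Sf1
β3 |J1
β4 |J2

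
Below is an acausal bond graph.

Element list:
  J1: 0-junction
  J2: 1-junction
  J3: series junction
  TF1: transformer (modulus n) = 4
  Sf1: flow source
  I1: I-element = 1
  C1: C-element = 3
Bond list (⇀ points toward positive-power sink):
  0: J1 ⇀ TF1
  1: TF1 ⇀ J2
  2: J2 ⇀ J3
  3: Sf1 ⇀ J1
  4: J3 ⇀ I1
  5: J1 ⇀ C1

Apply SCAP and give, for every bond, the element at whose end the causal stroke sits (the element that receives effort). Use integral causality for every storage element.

b0 |TF1
b1 |J2
b2 |J3
b3 |Sf1
b4 |I1
b5 |J1

β3 →Sf1  (Sf1: flow source, stroke at near end)
β4 →I1  (I1 integral (f out))
β2 →J3  (J3: bond 4 brought flow, rest push out)
β1 →J2  (common-f at J2 fixed by 2)
β0 →TF1  (TF1: transformer flips bond 1)
β5 →J1  (J1: last free bond brings effort in)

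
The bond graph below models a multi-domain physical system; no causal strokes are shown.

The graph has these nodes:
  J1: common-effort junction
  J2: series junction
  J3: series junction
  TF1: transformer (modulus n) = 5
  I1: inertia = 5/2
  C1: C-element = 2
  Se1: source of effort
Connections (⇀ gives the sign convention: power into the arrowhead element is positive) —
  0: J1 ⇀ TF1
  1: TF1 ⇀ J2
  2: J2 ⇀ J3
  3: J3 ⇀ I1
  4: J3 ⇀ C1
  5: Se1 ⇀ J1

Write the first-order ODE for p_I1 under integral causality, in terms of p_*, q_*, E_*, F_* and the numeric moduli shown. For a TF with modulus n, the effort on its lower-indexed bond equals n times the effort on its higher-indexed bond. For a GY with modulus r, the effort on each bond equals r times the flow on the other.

bond 5 stroke→J1  (Se1 fixes effort; stroke away)
bond 0 stroke→TF1  (common-e at J1 fixed by 5)
bond 1 stroke→J2  (TF TF1: opposite of bond 0)
bond 2 stroke→J3  (J2 needs exactly one f-in)
bond 3 stroke→I1  (I1 integral (f out))
bond 4 stroke→J3  (common-f at J3 fixed by 3)

dp_I1/dt = E_Se1/5 - q_C1/2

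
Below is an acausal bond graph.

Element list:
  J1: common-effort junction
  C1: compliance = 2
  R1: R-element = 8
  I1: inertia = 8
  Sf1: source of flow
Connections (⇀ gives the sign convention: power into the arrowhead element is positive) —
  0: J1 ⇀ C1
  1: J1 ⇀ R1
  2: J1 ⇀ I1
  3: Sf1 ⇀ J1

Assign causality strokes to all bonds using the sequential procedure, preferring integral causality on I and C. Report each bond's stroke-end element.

#0 stroke→J1
#1 stroke→R1
#2 stroke→I1
#3 stroke→Sf1

β3 →Sf1  (Sf1 fixes flow; stroke at Sf1)
β0 →J1  (C1 outputs effort q/C1)
β1 →R1  (J1 effort already set via bond 0)
β2 →I1  (common-e at J1 fixed by 0)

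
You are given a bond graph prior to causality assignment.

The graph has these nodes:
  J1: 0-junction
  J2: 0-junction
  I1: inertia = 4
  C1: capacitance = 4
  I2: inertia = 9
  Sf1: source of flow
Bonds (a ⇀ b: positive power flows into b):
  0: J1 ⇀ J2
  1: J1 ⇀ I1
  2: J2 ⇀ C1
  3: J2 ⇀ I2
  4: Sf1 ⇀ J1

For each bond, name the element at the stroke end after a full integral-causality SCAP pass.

β0 stroke→J1
β1 stroke→I1
β2 stroke→J2
β3 stroke→I2
β4 stroke→Sf1

#4 →Sf1  (Sf1 fixes flow; stroke at Sf1)
#1 →I1  (I1: I, integral causality)
#0 →J1  (closing 0-jn rule on J1)
#2 →J2  (prefer integral on C1)
#3 →I2  (J2 effort already set via bond 2)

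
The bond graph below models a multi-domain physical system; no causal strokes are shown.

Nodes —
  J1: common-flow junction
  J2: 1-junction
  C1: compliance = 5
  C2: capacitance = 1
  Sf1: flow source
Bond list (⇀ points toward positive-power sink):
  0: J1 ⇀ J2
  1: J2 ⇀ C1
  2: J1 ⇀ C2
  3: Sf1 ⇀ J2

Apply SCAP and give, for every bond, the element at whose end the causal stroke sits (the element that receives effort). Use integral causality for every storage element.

b3 →Sf1  (Sf1: flow source, stroke at near end)
b0 →J2  (J2 flow already set via bond 3)
b1 →J2  (common-f at J2 fixed by 3)
b2 →J1  (J1: bond 0 brought flow, rest push out)

b0 |J2
b1 |J2
b2 |J1
b3 |Sf1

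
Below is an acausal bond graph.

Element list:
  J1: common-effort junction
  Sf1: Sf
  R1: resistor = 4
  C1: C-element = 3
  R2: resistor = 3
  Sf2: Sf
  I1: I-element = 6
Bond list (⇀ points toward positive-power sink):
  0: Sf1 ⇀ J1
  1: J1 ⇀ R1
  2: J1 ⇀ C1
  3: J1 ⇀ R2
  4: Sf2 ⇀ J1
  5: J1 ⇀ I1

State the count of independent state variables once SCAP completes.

b0 |Sf1  (Sf1 (Sf) sets flow on bond)
b4 |Sf2  (Sf2 fixes flow; stroke at Sf2)
b2 |J1  (C1: C, integral causality)
b1 |R1  (0-jn J1 has e-setter on 2)
b3 |R2  (J1: bond 2 brought effort, rest push out)
b5 |I1  (common-e at J1 fixed by 2)

2  (C1, I1 all integral)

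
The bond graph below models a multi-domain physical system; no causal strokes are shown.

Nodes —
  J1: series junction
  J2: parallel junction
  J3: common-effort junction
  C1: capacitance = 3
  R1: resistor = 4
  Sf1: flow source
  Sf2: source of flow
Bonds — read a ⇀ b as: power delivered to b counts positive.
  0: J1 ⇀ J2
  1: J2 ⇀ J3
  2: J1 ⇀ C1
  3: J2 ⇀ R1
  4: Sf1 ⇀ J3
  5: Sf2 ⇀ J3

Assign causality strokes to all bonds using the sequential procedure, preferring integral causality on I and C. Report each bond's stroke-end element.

β0 |J2
β1 |J3
β2 |J1
β3 |R1
β4 |Sf1
β5 |Sf2

β4 →Sf1  (Sf1 (Sf) sets flow on bond)
β5 →Sf2  (source Sf2 imposes f)
β1 →J3  (only one effort-in slot at J3)
β2 →J1  (C1 outputs effort q/C1)
β0 →J2  (closing 1-jn rule on J1)
β3 →R1  (J2: bond 0 brought effort, rest push out)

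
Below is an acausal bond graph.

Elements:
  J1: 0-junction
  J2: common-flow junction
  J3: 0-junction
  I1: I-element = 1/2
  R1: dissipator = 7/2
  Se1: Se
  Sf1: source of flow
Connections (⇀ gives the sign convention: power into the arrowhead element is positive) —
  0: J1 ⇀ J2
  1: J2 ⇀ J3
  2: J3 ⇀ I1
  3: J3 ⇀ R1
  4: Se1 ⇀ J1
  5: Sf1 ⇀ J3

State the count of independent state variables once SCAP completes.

1  (I1 all integral)

β4 |J1  (Se1: effort source, stroke at far end)
β5 |Sf1  (source Sf1 imposes f)
β0 |J2  (J1 effort already set via bond 4)
β1 |J3  (closing 1-jn rule on J2)
β2 |I1  (J3 effort already set via bond 1)
β3 |R1  (0-jn J3 has e-setter on 1)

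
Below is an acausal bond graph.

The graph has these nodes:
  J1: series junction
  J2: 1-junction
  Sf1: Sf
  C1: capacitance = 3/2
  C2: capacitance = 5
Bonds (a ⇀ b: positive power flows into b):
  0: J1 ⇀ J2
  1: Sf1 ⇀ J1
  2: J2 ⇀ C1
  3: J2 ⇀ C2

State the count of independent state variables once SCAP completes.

#1 →Sf1  (Sf1: flow source, stroke at near end)
#0 →J1  (1-jn J1 has f-setter on 1)
#2 →J2  (common-f at J2 fixed by 0)
#3 →J2  (1-jn J2 has f-setter on 0)

2  (C1, C2 all integral)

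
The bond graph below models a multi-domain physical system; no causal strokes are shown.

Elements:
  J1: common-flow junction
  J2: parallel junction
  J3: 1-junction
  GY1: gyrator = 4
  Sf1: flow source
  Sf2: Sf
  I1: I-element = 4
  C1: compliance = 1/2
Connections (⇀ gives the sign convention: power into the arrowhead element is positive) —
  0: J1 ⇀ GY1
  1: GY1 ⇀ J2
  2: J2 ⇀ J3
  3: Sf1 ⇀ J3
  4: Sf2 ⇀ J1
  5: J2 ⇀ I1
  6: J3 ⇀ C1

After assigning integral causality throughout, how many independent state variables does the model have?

2  (C1, I1 all integral)

bond 3 →Sf1  (Sf1 fixes flow; stroke at Sf1)
bond 4 →Sf2  (Sf2: flow source, stroke at near end)
bond 0 →J1  (J1 flow already set via bond 4)
bond 2 →J3  (J3: bond 3 brought flow, rest push out)
bond 6 →J3  (J3: bond 3 brought flow, rest push out)
bond 1 →J2  (GY1: gyrator matches bond 0)
bond 5 →I1  (common-e at J2 fixed by 1)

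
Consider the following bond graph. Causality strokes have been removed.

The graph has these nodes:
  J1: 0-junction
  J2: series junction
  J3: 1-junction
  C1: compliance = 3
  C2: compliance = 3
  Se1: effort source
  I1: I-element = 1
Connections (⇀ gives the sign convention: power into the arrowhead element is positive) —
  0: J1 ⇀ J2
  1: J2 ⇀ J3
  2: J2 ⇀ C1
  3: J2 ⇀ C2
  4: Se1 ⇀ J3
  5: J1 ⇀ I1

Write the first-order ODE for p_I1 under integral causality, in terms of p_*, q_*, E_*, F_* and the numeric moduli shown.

dp_I1/dt = -E_Se1 + q_C1/3 + q_C2/3

bond 4 stroke at J3  (source Se1 imposes e)
bond 1 stroke at J2  (J3: last free bond brings flow in)
bond 2 stroke at J2  (C1 integral (e out))
bond 3 stroke at J2  (C2 integral (e out))
bond 0 stroke at J1  (closing 1-jn rule on J2)
bond 5 stroke at I1  (0-jn J1 has e-setter on 0)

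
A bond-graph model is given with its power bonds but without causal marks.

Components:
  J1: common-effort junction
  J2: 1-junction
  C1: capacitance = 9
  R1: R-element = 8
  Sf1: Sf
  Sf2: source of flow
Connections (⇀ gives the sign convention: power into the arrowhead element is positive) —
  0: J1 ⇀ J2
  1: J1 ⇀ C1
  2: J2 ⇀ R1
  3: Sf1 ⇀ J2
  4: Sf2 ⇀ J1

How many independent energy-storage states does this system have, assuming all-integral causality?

1  (C1 all integral)

bond 3 →Sf1  (Sf1 fixes flow; stroke at Sf1)
bond 4 →Sf2  (Sf2 fixes flow; stroke at Sf2)
bond 0 →J2  (J2 flow already set via bond 3)
bond 2 →J2  (J2: bond 3 brought flow, rest push out)
bond 1 →J1  (only one effort-in slot at J1)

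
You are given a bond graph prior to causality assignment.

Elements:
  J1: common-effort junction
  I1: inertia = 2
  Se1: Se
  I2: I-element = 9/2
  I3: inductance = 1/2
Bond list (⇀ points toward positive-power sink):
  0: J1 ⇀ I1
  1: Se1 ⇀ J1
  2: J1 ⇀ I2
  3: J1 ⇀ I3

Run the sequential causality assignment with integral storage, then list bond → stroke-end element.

b0 →I1
b1 →J1
b2 →I2
b3 →I3

bond 1 stroke at J1  (source Se1 imposes e)
bond 0 stroke at I1  (0-jn J1 has e-setter on 1)
bond 2 stroke at I2  (common-e at J1 fixed by 1)
bond 3 stroke at I3  (J1: bond 1 brought effort, rest push out)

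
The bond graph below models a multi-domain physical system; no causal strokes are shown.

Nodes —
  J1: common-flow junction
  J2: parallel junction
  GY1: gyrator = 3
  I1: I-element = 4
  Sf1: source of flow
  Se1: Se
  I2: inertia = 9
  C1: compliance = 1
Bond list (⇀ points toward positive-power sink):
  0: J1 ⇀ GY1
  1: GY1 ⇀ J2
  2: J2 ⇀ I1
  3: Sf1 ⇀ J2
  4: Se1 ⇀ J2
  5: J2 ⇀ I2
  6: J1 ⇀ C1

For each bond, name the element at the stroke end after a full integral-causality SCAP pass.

#0 stroke→GY1
#1 stroke→GY1
#2 stroke→I1
#3 stroke→Sf1
#4 stroke→J2
#5 stroke→I2
#6 stroke→J1

#3 stroke→Sf1  (Sf1 fixes flow; stroke at Sf1)
#4 stroke→J2  (Se1 fixes effort; stroke away)
#1 stroke→GY1  (common-e at J2 fixed by 4)
#2 stroke→I1  (common-e at J2 fixed by 4)
#5 stroke→I2  (common-e at J2 fixed by 4)
#0 stroke→GY1  (GY1: gyrator matches bond 1)
#6 stroke→J1  (J1: bond 0 brought flow, rest push out)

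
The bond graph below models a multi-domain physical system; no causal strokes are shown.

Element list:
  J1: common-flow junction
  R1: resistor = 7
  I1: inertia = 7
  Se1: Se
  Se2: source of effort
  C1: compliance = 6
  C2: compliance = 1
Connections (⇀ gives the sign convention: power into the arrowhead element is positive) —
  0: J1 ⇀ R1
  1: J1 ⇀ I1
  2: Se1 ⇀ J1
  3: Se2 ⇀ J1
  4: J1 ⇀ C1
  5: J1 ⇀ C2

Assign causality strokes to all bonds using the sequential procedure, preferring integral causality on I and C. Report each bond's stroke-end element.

#0 |J1
#1 |I1
#2 |J1
#3 |J1
#4 |J1
#5 |J1

#2 stroke at J1  (source Se1 imposes e)
#3 stroke at J1  (source Se2 imposes e)
#1 stroke at I1  (prefer integral on I1)
#0 stroke at J1  (common-f at J1 fixed by 1)
#4 stroke at J1  (common-f at J1 fixed by 1)
#5 stroke at J1  (J1 flow already set via bond 1)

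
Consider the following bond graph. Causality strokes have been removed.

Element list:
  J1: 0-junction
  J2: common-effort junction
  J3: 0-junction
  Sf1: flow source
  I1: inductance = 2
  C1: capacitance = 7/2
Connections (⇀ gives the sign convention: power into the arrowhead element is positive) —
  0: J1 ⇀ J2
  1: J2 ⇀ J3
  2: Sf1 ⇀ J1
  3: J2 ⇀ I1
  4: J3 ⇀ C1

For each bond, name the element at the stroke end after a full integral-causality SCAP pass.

β2 →Sf1  (Sf1: flow source, stroke at near end)
β0 →J1  (closing 0-jn rule on J1)
β3 →I1  (I1 outputs flow p/I1)
β1 →J2  (J2: last free bond brings effort in)
β4 →J3  (J3: last free bond brings effort in)

β0 stroke→J1
β1 stroke→J2
β2 stroke→Sf1
β3 stroke→I1
β4 stroke→J3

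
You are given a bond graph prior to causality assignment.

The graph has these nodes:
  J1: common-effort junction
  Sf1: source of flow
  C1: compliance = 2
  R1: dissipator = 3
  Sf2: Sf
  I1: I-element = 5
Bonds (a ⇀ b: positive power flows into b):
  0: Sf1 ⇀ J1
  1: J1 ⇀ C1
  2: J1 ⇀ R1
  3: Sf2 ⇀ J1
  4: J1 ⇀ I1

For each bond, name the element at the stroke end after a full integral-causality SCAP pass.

bond 0 |Sf1  (Sf1 fixes flow; stroke at Sf1)
bond 3 |Sf2  (Sf2 (Sf) sets flow on bond)
bond 1 |J1  (C1 integral (e out))
bond 2 |R1  (common-e at J1 fixed by 1)
bond 4 |I1  (J1 effort already set via bond 1)

bond 0 stroke→Sf1
bond 1 stroke→J1
bond 2 stroke→R1
bond 3 stroke→Sf2
bond 4 stroke→I1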